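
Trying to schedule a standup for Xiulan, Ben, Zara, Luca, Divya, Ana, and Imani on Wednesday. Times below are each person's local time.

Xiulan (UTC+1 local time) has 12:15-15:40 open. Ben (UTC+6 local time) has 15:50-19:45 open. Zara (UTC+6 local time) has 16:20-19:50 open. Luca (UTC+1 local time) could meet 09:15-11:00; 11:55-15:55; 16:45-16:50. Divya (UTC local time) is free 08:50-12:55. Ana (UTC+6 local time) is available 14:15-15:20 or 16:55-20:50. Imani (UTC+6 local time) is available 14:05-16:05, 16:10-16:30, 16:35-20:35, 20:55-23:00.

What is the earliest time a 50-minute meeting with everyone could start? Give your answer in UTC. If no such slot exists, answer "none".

11:15

Xiulan in UTC: 11:15-14:40 (subtract 1h to convert from UTC+1).
Ben in UTC: 09:50-13:45 (subtract 6h to convert from UTC+6).
Zara in UTC: 10:20-13:50 (subtract 6h to convert from UTC+6).
Luca in UTC: 08:15-10:00, 10:55-14:55, 15:45-15:50 (subtract 1h to convert from UTC+1).
Divya in UTC: 08:50-12:55.
Ana in UTC: 08:15-09:20, 10:55-14:50 (subtract 6h to convert from UTC+6).
Imani in UTC: 08:05-10:05, 10:10-10:30, 10:35-14:35, 14:55-17:00 (subtract 6h to convert from UTC+6).
Xiulan ∩ Ben: 11:15-13:45.
Xiulan ∩ Ben ∩ Zara: 11:15-13:45.
Xiulan ∩ Ben ∩ Zara ∩ Luca: 11:15-13:45.
Xiulan ∩ Ben ∩ Zara ∩ Luca ∩ Divya: 11:15-12:55.
Xiulan ∩ Ben ∩ Zara ∩ Luca ∩ Divya ∩ Ana: 11:15-12:55.
Xiulan ∩ Ben ∩ Zara ∩ Luca ∩ Divya ∩ Ana ∩ Imani: 11:15-12:55.
The first common window of at least 50 minutes is 11:15-12:55, so the earliest start is 11:15.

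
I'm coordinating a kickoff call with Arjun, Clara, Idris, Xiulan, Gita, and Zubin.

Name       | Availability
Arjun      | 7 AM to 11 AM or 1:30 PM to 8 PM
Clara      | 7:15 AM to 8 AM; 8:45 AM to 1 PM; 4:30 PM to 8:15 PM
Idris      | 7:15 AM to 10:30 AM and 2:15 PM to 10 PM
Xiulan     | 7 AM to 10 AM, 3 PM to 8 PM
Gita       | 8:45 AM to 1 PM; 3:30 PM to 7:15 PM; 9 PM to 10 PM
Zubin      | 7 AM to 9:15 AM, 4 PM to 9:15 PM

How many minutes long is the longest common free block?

165

Arjun ∩ Clara: 07:15-08:00, 08:45-11:00, 16:30-20:00.
Arjun ∩ Clara ∩ Idris: 07:15-08:00, 08:45-10:30, 16:30-20:00.
Arjun ∩ Clara ∩ Idris ∩ Xiulan: 07:15-08:00, 08:45-10:00, 16:30-20:00.
Arjun ∩ Clara ∩ Idris ∩ Xiulan ∩ Gita: 08:45-10:00, 16:30-19:15.
Arjun ∩ Clara ∩ Idris ∩ Xiulan ∩ Gita ∩ Zubin: 08:45-09:15, 16:30-19:15.
The longest is 16:30-19:15 at 165 minutes.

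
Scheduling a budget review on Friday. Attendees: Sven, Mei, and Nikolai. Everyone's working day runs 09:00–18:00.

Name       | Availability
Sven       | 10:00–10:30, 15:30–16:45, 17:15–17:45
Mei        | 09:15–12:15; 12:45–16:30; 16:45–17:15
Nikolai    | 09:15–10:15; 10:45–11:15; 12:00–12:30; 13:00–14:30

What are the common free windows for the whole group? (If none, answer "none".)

Sven ∩ Mei: 10:00-10:30, 15:30-16:30.
Sven ∩ Mei ∩ Nikolai: 10:00-10:15.
Those are the intersection windows.

10:00-10:15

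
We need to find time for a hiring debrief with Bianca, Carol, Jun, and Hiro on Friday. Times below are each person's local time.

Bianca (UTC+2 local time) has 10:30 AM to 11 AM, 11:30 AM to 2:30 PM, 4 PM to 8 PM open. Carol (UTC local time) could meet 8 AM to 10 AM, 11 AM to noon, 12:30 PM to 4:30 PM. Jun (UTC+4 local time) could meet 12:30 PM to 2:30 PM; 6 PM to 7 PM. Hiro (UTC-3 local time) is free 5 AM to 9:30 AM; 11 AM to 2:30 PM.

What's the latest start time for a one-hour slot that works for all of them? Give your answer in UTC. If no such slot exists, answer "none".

Bianca in UTC: 08:30-09:00, 09:30-12:30, 14:00-18:00 (subtract 2h to convert from UTC+2).
Carol in UTC: 08:00-10:00, 11:00-12:00, 12:30-16:30.
Jun in UTC: 08:30-10:30, 14:00-15:00 (subtract 4h to convert from UTC+4).
Hiro in UTC: 08:00-12:30, 14:00-17:30 (add 3h to convert from UTC-3).
Bianca ∩ Carol: 08:30-09:00, 09:30-10:00, 11:00-12:00, 14:00-16:30.
Bianca ∩ Carol ∩ Jun: 08:30-09:00, 09:30-10:00, 14:00-15:00.
Bianca ∩ Carol ∩ Jun ∩ Hiro: 08:30-09:00, 09:30-10:00, 14:00-15:00.
The last common window of at least 60 minutes is 14:00-15:00; a 60-minute meeting can start as late as 14:00 and still end by 15:00.

14:00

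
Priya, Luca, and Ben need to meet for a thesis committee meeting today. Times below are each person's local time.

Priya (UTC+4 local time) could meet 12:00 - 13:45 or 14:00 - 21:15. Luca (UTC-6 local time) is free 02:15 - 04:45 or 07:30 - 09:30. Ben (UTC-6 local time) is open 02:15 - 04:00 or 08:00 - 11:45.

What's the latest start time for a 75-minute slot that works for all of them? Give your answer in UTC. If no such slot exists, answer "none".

14:15

Priya in UTC: 08:00-09:45, 10:00-17:15 (subtract 4h to convert from UTC+4).
Luca in UTC: 08:15-10:45, 13:30-15:30 (add 6h to convert from UTC-6).
Ben in UTC: 08:15-10:00, 14:00-17:45 (add 6h to convert from UTC-6).
Priya ∩ Luca: 08:15-09:45, 10:00-10:45, 13:30-15:30.
Priya ∩ Luca ∩ Ben: 08:15-09:45, 14:00-15:30.
So the common availability across everyone is 08:15-09:45, 14:00-15:30.
The last common window of at least 75 minutes is 14:00-15:30; a 75-minute meeting can start as late as 14:15 and still end by 15:30.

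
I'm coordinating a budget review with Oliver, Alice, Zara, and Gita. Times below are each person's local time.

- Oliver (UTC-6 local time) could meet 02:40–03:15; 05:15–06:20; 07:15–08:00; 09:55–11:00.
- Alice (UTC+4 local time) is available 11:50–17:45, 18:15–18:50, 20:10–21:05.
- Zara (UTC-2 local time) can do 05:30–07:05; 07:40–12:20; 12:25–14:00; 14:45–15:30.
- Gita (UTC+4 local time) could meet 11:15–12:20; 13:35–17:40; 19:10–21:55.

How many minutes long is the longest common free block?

Oliver in UTC: 08:40-09:15, 11:15-12:20, 13:15-14:00, 15:55-17:00 (add 6h to convert from UTC-6).
Alice in UTC: 07:50-13:45, 14:15-14:50, 16:10-17:05 (subtract 4h to convert from UTC+4).
Zara in UTC: 07:30-09:05, 09:40-14:20, 14:25-16:00, 16:45-17:30 (add 2h to convert from UTC-2).
Gita in UTC: 07:15-08:20, 09:35-13:40, 15:10-17:55 (subtract 4h to convert from UTC+4).
Oliver ∩ Alice: 08:40-09:15, 11:15-12:20, 13:15-13:45, 16:10-17:00.
Oliver ∩ Alice ∩ Zara: 08:40-09:05, 11:15-12:20, 13:15-13:45, 16:45-17:00.
Oliver ∩ Alice ∩ Zara ∩ Gita: 11:15-12:20, 13:15-13:40, 16:45-17:00.
The longest is 11:15-12:20 at 65 minutes.

65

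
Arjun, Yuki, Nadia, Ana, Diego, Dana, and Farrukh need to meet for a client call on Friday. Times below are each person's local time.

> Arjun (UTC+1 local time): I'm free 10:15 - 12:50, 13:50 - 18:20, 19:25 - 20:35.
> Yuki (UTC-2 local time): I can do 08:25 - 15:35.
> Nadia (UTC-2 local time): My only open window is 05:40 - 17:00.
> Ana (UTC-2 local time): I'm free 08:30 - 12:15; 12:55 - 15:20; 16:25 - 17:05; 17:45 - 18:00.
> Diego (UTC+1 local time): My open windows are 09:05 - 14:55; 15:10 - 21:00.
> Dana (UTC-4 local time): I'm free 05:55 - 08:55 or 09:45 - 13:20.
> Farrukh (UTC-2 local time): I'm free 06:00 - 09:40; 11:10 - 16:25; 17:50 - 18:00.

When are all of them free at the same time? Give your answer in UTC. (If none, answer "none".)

Arjun in UTC: 09:15-11:50, 12:50-17:20, 18:25-19:35 (subtract 1h to convert from UTC+1).
Yuki in UTC: 10:25-17:35 (add 2h to convert from UTC-2).
Nadia in UTC: 07:40-19:00 (add 2h to convert from UTC-2).
Ana in UTC: 10:30-14:15, 14:55-17:20, 18:25-19:05, 19:45-20:00 (add 2h to convert from UTC-2).
Diego in UTC: 08:05-13:55, 14:10-20:00 (subtract 1h to convert from UTC+1).
Dana in UTC: 09:55-12:55, 13:45-17:20 (add 4h to convert from UTC-4).
Farrukh in UTC: 08:00-11:40, 13:10-18:25, 19:50-20:00 (add 2h to convert from UTC-2).
Arjun ∩ Yuki: 10:25-11:50, 12:50-17:20.
Arjun ∩ Yuki ∩ Nadia: 10:25-11:50, 12:50-17:20.
Arjun ∩ Yuki ∩ Nadia ∩ Ana: 10:30-11:50, 12:50-14:15, 14:55-17:20.
Arjun ∩ Yuki ∩ Nadia ∩ Ana ∩ Diego: 10:30-11:50, 12:50-13:55, 14:10-14:15, 14:55-17:20.
Arjun ∩ Yuki ∩ Nadia ∩ Ana ∩ Diego ∩ Dana: 10:30-11:50, 12:50-12:55, 13:45-13:55, 14:10-14:15, 14:55-17:20.
Arjun ∩ Yuki ∩ Nadia ∩ Ana ∩ Diego ∩ Dana ∩ Farrukh: 10:30-11:40, 13:45-13:55, 14:10-14:15, 14:55-17:20.

10:30-11:40, 13:45-13:55, 14:10-14:15, 14:55-17:20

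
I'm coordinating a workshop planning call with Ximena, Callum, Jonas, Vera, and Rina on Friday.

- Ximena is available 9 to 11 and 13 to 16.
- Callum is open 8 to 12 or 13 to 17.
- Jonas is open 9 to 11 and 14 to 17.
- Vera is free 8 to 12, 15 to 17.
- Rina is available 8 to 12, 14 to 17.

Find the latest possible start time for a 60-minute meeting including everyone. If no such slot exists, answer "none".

15:00

Ximena ∩ Callum: 09:00-11:00, 13:00-16:00.
Ximena ∩ Callum ∩ Jonas: 09:00-11:00, 14:00-16:00.
Ximena ∩ Callum ∩ Jonas ∩ Vera: 09:00-11:00, 15:00-16:00.
Ximena ∩ Callum ∩ Jonas ∩ Vera ∩ Rina: 09:00-11:00, 15:00-16:00.
Those are the intersection windows.
The last common window of at least 60 minutes is 15:00-16:00; a 60-minute meeting can start as late as 15:00 and still end by 16:00.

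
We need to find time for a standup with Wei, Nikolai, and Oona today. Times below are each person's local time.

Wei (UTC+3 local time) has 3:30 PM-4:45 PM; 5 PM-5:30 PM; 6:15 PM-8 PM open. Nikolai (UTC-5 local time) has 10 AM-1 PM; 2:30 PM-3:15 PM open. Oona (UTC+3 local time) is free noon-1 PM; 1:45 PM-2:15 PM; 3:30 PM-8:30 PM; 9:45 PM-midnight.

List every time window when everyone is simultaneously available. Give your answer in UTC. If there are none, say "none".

15:15-17:00

Wei in UTC: 12:30-13:45, 14:00-14:30, 15:15-17:00 (subtract 3h to convert from UTC+3).
Nikolai in UTC: 15:00-18:00, 19:30-20:15 (add 5h to convert from UTC-5).
Oona in UTC: 09:00-10:00, 10:45-11:15, 12:30-17:30, 18:45-21:00 (subtract 3h to convert from UTC+3).
Wei ∩ Nikolai: 15:15-17:00.
Wei ∩ Nikolai ∩ Oona: 15:15-17:00.
Those are the intersection windows.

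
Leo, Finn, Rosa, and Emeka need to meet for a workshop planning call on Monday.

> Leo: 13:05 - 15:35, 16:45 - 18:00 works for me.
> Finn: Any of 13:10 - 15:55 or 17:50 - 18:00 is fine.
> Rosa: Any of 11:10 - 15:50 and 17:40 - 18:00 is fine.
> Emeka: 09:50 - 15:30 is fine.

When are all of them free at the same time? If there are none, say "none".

13:10-15:30

Leo ∩ Finn: 13:10-15:35, 17:50-18:00.
Leo ∩ Finn ∩ Rosa: 13:10-15:35, 17:50-18:00.
Leo ∩ Finn ∩ Rosa ∩ Emeka: 13:10-15:30.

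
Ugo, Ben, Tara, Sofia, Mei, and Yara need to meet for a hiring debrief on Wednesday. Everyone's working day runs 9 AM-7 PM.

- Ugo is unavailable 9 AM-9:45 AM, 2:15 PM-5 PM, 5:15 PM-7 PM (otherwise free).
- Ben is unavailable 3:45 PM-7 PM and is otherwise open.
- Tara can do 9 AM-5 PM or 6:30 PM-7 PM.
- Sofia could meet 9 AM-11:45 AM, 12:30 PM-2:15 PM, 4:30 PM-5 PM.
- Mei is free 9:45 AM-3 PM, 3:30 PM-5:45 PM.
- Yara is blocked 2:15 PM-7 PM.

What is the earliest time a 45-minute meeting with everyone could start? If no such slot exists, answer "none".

Ugo free: 09:45-14:15, 17:00-17:15 (invert busy blocks within the working day).
Ben free: 09:00-15:45 (invert busy blocks within the working day).
Tara free: 09:00-17:00, 18:30-19:00.
Sofia free: 09:00-11:45, 12:30-14:15, 16:30-17:00.
Mei free: 09:45-15:00, 15:30-17:45.
Yara free: 09:00-14:15 (invert busy blocks within the working day).
Ugo ∩ Ben: 09:45-14:15.
Ugo ∩ Ben ∩ Tara: 09:45-14:15.
Ugo ∩ Ben ∩ Tara ∩ Sofia: 09:45-11:45, 12:30-14:15.
Ugo ∩ Ben ∩ Tara ∩ Sofia ∩ Mei: 09:45-11:45, 12:30-14:15.
Ugo ∩ Ben ∩ Tara ∩ Sofia ∩ Mei ∩ Yara: 09:45-11:45, 12:30-14:15.
The first common window of at least 45 minutes is 09:45-11:45, so the earliest start is 09:45.

09:45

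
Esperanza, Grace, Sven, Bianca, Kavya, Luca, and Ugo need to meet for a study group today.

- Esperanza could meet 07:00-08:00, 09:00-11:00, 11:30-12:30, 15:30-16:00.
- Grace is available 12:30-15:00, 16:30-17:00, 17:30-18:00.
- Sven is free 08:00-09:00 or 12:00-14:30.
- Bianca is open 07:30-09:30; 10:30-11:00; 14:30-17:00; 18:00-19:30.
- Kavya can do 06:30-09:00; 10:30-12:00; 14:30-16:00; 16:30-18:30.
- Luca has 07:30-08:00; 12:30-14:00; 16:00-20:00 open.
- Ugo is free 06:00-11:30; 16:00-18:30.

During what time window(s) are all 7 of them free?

Esperanza ∩ Grace: ∅.
Esperanza ∩ Grace ∩ Sven: ∅.
Esperanza ∩ Grace ∩ Sven ∩ Bianca: ∅.
Esperanza ∩ Grace ∩ Sven ∩ Bianca ∩ Kavya: ∅.
Esperanza ∩ Grace ∩ Sven ∩ Bianca ∩ Kavya ∩ Luca: ∅.
Esperanza ∩ Grace ∩ Sven ∩ Bianca ∩ Kavya ∩ Luca ∩ Ugo: ∅.
There is no time when everyone is free.

none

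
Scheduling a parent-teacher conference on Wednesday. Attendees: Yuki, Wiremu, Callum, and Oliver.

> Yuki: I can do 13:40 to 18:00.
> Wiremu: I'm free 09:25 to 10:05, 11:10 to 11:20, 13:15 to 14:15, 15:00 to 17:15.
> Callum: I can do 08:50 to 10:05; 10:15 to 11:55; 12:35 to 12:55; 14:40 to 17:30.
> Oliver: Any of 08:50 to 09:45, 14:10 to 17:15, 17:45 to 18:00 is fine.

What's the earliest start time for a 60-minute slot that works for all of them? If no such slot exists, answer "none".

15:00

Yuki ∩ Wiremu: 13:40-14:15, 15:00-17:15.
Yuki ∩ Wiremu ∩ Callum: 15:00-17:15.
Yuki ∩ Wiremu ∩ Callum ∩ Oliver: 15:00-17:15.
The first common window of at least 60 minutes is 15:00-17:15, so the earliest start is 15:00.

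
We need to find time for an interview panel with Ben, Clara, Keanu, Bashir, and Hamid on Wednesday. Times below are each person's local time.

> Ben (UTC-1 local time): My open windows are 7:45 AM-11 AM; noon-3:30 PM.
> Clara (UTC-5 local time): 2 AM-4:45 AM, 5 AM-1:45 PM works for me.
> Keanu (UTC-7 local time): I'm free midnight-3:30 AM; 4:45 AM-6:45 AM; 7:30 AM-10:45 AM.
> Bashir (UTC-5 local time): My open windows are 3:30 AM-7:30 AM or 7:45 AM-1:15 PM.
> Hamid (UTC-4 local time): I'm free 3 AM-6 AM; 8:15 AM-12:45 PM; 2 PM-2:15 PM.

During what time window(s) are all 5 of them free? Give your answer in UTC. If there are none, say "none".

08:45-09:45, 13:00-13:45, 14:30-16:30

Ben in UTC: 08:45-12:00, 13:00-16:30 (add 1h to convert from UTC-1).
Clara in UTC: 07:00-09:45, 10:00-18:45 (add 5h to convert from UTC-5).
Keanu in UTC: 07:00-10:30, 11:45-13:45, 14:30-17:45 (add 7h to convert from UTC-7).
Bashir in UTC: 08:30-12:30, 12:45-18:15 (add 5h to convert from UTC-5).
Hamid in UTC: 07:00-10:00, 12:15-16:45, 18:00-18:15 (add 4h to convert from UTC-4).
Ben ∩ Clara: 08:45-09:45, 10:00-12:00, 13:00-16:30.
Ben ∩ Clara ∩ Keanu: 08:45-09:45, 10:00-10:30, 11:45-12:00, 13:00-13:45, 14:30-16:30.
Ben ∩ Clara ∩ Keanu ∩ Bashir: 08:45-09:45, 10:00-10:30, 11:45-12:00, 13:00-13:45, 14:30-16:30.
Ben ∩ Clara ∩ Keanu ∩ Bashir ∩ Hamid: 08:45-09:45, 13:00-13:45, 14:30-16:30.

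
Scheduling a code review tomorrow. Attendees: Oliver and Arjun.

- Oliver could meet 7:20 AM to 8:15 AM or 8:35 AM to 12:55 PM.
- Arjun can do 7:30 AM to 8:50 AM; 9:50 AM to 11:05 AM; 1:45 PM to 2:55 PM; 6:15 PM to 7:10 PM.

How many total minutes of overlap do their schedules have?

135

Oliver ∩ Arjun: 07:30-08:15, 08:35-08:50, 09:50-11:05.
Summing the common windows: 45 + 15 + 75 = 135 minutes.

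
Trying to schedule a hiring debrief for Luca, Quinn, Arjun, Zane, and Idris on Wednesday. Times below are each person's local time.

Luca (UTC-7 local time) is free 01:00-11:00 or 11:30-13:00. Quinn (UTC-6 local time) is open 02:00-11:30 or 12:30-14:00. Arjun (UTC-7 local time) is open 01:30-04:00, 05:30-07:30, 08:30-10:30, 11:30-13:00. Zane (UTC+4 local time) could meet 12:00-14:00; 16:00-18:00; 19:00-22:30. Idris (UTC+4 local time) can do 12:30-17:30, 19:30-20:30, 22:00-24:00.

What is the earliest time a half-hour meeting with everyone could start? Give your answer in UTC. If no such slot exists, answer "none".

08:30

Luca in UTC: 08:00-18:00, 18:30-20:00 (add 7h to convert from UTC-7).
Quinn in UTC: 08:00-17:30, 18:30-20:00 (add 6h to convert from UTC-6).
Arjun in UTC: 08:30-11:00, 12:30-14:30, 15:30-17:30, 18:30-20:00 (add 7h to convert from UTC-7).
Zane in UTC: 08:00-10:00, 12:00-14:00, 15:00-18:30 (subtract 4h to convert from UTC+4).
Idris in UTC: 08:30-13:30, 15:30-16:30, 18:00-20:00 (subtract 4h to convert from UTC+4).
Luca ∩ Quinn: 08:00-17:30, 18:30-20:00.
Luca ∩ Quinn ∩ Arjun: 08:30-11:00, 12:30-14:30, 15:30-17:30, 18:30-20:00.
Luca ∩ Quinn ∩ Arjun ∩ Zane: 08:30-10:00, 12:30-14:00, 15:30-17:30.
Luca ∩ Quinn ∩ Arjun ∩ Zane ∩ Idris: 08:30-10:00, 12:30-13:30, 15:30-16:30.
So the common availability across everyone is 08:30-10:00, 12:30-13:30, 15:30-16:30.
The first common window of at least 30 minutes is 08:30-10:00, so the earliest start is 08:30.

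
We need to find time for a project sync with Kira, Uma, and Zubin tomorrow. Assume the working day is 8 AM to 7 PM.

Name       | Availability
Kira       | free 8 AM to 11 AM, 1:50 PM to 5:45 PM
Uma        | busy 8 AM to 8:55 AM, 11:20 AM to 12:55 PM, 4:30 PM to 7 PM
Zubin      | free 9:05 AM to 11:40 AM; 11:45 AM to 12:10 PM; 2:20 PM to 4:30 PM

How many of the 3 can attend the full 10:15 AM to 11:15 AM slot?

Kira free: 08:00-11:00, 13:50-17:45.
Uma free: 08:55-11:20, 12:55-16:30 (invert busy blocks within the working day).
Zubin free: 09:05-11:40, 11:45-12:10, 14:20-16:30.
Uma and Zubin can make the full 10:15-11:15 slot — that's 2.

2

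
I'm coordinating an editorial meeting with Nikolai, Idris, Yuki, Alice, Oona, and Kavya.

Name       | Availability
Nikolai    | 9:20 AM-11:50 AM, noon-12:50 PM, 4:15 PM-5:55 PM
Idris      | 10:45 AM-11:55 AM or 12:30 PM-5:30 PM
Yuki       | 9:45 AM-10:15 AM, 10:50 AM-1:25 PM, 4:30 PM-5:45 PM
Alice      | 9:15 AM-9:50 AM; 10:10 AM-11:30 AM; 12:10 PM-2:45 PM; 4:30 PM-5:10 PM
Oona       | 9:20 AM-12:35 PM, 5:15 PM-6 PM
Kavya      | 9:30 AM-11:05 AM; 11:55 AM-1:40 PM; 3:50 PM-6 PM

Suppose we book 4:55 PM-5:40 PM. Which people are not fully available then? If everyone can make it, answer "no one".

Alice, Idris, Oona

Nikolai: free for 16:55-17:40. Idris: not fully free for 16:55-17:40. Yuki: free for 16:55-17:40. Alice: not fully free for 16:55-17:40. Oona: not fully free for 16:55-17:40. Kavya: free for 16:55-17:40.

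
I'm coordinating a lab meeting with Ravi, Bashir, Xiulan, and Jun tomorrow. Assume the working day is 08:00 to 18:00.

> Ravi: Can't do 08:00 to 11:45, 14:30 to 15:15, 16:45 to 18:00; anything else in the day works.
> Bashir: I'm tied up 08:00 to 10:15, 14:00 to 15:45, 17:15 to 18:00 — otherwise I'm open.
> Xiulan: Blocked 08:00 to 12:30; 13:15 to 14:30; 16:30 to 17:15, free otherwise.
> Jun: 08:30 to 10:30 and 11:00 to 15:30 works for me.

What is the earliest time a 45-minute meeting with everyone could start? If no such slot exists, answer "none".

12:30

Ravi free: 11:45-14:30, 15:15-16:45 (invert busy blocks within the working day).
Bashir free: 10:15-14:00, 15:45-17:15 (invert busy blocks within the working day).
Xiulan free: 12:30-13:15, 14:30-16:30, 17:15-18:00 (invert busy blocks within the working day).
Jun free: 08:30-10:30, 11:00-15:30.
Ravi ∩ Bashir: 11:45-14:00, 15:45-16:45.
Ravi ∩ Bashir ∩ Xiulan: 12:30-13:15, 15:45-16:30.
Ravi ∩ Bashir ∩ Xiulan ∩ Jun: 12:30-13:15.
The first common window of at least 45 minutes is 12:30-13:15, so the earliest start is 12:30.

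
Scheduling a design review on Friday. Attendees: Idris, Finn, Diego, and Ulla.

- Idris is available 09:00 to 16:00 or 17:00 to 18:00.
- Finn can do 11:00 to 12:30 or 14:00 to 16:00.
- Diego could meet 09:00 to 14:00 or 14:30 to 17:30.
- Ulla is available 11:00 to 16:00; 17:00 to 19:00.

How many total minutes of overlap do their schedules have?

180

Idris ∩ Finn: 11:00-12:30, 14:00-16:00.
Idris ∩ Finn ∩ Diego: 11:00-12:30, 14:30-16:00.
Idris ∩ Finn ∩ Diego ∩ Ulla: 11:00-12:30, 14:30-16:00.
Summing the common windows: 90 + 90 = 180 minutes.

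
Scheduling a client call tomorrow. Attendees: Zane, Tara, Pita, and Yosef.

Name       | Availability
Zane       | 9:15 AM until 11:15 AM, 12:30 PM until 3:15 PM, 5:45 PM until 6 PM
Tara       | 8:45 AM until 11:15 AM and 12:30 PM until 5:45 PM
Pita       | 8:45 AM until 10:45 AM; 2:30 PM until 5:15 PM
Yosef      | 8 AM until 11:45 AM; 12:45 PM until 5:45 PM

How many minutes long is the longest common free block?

90

Zane ∩ Tara: 09:15-11:15, 12:30-15:15.
Zane ∩ Tara ∩ Pita: 09:15-10:45, 14:30-15:15.
Zane ∩ Tara ∩ Pita ∩ Yosef: 09:15-10:45, 14:30-15:15.
So the common availability across everyone is 09:15-10:45, 14:30-15:15.
The longest is 09:15-10:45 at 90 minutes.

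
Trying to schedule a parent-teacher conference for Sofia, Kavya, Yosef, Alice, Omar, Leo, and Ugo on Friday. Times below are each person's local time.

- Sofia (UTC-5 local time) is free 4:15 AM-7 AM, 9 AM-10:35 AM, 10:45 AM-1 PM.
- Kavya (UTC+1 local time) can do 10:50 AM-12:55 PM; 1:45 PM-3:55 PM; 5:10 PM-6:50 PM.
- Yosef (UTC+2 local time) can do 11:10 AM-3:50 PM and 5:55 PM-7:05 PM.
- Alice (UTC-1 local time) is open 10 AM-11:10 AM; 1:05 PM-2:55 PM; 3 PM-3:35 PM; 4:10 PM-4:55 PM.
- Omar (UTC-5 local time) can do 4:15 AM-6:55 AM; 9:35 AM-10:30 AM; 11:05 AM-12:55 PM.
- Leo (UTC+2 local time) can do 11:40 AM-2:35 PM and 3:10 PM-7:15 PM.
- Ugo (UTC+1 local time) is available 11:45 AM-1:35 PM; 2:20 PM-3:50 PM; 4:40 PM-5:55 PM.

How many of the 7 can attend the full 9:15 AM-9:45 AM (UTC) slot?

3

Sofia in UTC: 09:15-12:00, 14:00-15:35, 15:45-18:00 (add 5h to convert from UTC-5).
Kavya in UTC: 09:50-11:55, 12:45-14:55, 16:10-17:50 (subtract 1h to convert from UTC+1).
Yosef in UTC: 09:10-13:50, 15:55-17:05 (subtract 2h to convert from UTC+2).
Alice in UTC: 11:00-12:10, 14:05-15:55, 16:00-16:35, 17:10-17:55 (add 1h to convert from UTC-1).
Omar in UTC: 09:15-11:55, 14:35-15:30, 16:05-17:55 (add 5h to convert from UTC-5).
Leo in UTC: 09:40-12:35, 13:10-17:15 (subtract 2h to convert from UTC+2).
Ugo in UTC: 10:45-12:35, 13:20-14:50, 15:40-16:55 (subtract 1h to convert from UTC+1).
Sofia, Yosef, and Omar can make the full 09:15-09:45 slot — that's 3.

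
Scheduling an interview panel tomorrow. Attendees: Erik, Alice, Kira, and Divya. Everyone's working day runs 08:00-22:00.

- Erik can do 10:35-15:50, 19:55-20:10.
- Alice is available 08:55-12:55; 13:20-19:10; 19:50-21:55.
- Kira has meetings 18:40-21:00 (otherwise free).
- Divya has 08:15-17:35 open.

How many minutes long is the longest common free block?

150

Erik free: 10:35-15:50, 19:55-20:10.
Alice free: 08:55-12:55, 13:20-19:10, 19:50-21:55.
Kira free: 08:00-18:40, 21:00-22:00 (invert busy blocks within the working day).
Divya free: 08:15-17:35.
Erik ∩ Alice: 10:35-12:55, 13:20-15:50, 19:55-20:10.
Erik ∩ Alice ∩ Kira: 10:35-12:55, 13:20-15:50.
Erik ∩ Alice ∩ Kira ∩ Divya: 10:35-12:55, 13:20-15:50.
Those are the intersection windows.
The longest is 13:20-15:50 at 150 minutes.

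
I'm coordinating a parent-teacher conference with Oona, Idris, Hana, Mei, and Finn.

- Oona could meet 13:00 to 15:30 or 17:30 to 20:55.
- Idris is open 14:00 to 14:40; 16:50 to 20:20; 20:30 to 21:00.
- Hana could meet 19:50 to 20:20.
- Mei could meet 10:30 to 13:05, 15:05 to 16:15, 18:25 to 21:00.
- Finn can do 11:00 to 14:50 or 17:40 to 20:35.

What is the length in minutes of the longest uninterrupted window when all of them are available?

30

Oona ∩ Idris: 14:00-14:40, 17:30-20:20, 20:30-20:55.
Oona ∩ Idris ∩ Hana: 19:50-20:20.
Oona ∩ Idris ∩ Hana ∩ Mei: 19:50-20:20.
Oona ∩ Idris ∩ Hana ∩ Mei ∩ Finn: 19:50-20:20.
The longest is 19:50-20:20 at 30 minutes.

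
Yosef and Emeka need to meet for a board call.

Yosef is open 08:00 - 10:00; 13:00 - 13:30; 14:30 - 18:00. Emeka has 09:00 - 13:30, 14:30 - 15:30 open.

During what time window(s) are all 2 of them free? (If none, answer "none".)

09:00-10:00, 13:00-13:30, 14:30-15:30

Yosef ∩ Emeka: 09:00-10:00, 13:00-13:30, 14:30-15:30.
So the common availability across everyone is 09:00-10:00, 13:00-13:30, 14:30-15:30.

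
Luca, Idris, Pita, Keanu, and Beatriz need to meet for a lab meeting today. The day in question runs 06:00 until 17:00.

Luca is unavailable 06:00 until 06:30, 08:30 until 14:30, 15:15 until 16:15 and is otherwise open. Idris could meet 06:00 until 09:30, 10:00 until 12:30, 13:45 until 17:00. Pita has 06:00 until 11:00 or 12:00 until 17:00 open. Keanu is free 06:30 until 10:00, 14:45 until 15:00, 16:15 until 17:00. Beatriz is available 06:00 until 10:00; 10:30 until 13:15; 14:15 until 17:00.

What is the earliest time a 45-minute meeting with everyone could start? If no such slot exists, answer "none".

06:30

Luca free: 06:30-08:30, 14:30-15:15, 16:15-17:00 (invert busy blocks within the working day).
Idris free: 06:00-09:30, 10:00-12:30, 13:45-17:00.
Pita free: 06:00-11:00, 12:00-17:00.
Keanu free: 06:30-10:00, 14:45-15:00, 16:15-17:00.
Beatriz free: 06:00-10:00, 10:30-13:15, 14:15-17:00.
Luca ∩ Idris: 06:30-08:30, 14:30-15:15, 16:15-17:00.
Luca ∩ Idris ∩ Pita: 06:30-08:30, 14:30-15:15, 16:15-17:00.
Luca ∩ Idris ∩ Pita ∩ Keanu: 06:30-08:30, 14:45-15:00, 16:15-17:00.
Luca ∩ Idris ∩ Pita ∩ Keanu ∩ Beatriz: 06:30-08:30, 14:45-15:00, 16:15-17:00.
The first common window of at least 45 minutes is 06:30-08:30, so the earliest start is 06:30.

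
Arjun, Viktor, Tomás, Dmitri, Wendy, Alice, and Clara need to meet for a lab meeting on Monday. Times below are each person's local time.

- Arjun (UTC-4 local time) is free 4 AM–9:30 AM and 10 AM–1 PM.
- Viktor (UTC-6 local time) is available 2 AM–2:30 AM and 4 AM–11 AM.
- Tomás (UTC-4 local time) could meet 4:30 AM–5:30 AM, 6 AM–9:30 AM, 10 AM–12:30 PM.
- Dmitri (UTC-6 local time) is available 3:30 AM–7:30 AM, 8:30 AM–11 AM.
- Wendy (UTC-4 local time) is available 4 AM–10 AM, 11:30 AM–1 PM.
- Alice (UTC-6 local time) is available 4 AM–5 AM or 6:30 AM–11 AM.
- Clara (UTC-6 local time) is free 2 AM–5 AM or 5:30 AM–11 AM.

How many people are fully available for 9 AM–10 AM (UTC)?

Arjun in UTC: 08:00-13:30, 14:00-17:00 (add 4h to convert from UTC-4).
Viktor in UTC: 08:00-08:30, 10:00-17:00 (add 6h to convert from UTC-6).
Tomás in UTC: 08:30-09:30, 10:00-13:30, 14:00-16:30 (add 4h to convert from UTC-4).
Dmitri in UTC: 09:30-13:30, 14:30-17:00 (add 6h to convert from UTC-6).
Wendy in UTC: 08:00-14:00, 15:30-17:00 (add 4h to convert from UTC-4).
Alice in UTC: 10:00-11:00, 12:30-17:00 (add 6h to convert from UTC-6).
Clara in UTC: 08:00-11:00, 11:30-17:00 (add 6h to convert from UTC-6).
Arjun, Wendy, and Clara can make the full 09:00-10:00 slot — that's 3.

3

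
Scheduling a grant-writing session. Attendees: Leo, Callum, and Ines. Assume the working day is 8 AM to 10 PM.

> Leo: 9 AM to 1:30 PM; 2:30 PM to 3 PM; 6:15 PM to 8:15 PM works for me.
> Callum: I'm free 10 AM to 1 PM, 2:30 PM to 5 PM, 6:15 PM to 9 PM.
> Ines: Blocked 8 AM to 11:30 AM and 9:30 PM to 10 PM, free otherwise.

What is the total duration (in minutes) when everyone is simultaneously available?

240

Leo free: 09:00-13:30, 14:30-15:00, 18:15-20:15.
Callum free: 10:00-13:00, 14:30-17:00, 18:15-21:00.
Ines free: 11:30-21:30 (invert busy blocks within the working day).
Leo ∩ Callum: 10:00-13:00, 14:30-15:00, 18:15-20:15.
Leo ∩ Callum ∩ Ines: 11:30-13:00, 14:30-15:00, 18:15-20:15.
Those are the intersection windows.
Summing the common windows: 90 + 30 + 120 = 240 minutes.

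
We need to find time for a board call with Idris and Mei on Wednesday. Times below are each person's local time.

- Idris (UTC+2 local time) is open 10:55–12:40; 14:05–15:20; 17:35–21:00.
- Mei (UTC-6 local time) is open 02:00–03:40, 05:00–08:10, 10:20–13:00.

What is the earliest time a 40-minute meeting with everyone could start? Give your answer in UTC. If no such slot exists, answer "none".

Idris in UTC: 08:55-10:40, 12:05-13:20, 15:35-19:00 (subtract 2h to convert from UTC+2).
Mei in UTC: 08:00-09:40, 11:00-14:10, 16:20-19:00 (add 6h to convert from UTC-6).
Idris ∩ Mei: 08:55-09:40, 12:05-13:20, 16:20-19:00.
The first common window of at least 40 minutes is 08:55-09:40, so the earliest start is 08:55.

08:55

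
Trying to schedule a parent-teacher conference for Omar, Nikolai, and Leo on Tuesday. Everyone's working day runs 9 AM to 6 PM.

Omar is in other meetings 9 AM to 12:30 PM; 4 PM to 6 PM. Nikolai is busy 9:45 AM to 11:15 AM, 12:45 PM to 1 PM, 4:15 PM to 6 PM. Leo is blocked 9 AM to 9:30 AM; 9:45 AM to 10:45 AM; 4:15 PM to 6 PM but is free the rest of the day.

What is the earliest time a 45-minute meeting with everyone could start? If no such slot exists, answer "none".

13:00

Omar free: 12:30-16:00 (invert busy blocks within the working day).
Nikolai free: 09:00-09:45, 11:15-12:45, 13:00-16:15 (invert busy blocks within the working day).
Leo free: 09:30-09:45, 10:45-16:15 (invert busy blocks within the working day).
Omar ∩ Nikolai: 12:30-12:45, 13:00-16:00.
Omar ∩ Nikolai ∩ Leo: 12:30-12:45, 13:00-16:00.
The first common window of at least 45 minutes is 13:00-16:00, so the earliest start is 13:00.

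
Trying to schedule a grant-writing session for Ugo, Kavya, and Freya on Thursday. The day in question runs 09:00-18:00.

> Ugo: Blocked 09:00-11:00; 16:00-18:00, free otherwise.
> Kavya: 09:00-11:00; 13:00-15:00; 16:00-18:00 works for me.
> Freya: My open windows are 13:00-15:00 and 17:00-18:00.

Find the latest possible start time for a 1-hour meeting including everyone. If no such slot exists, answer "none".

14:00

Ugo free: 11:00-16:00 (invert busy blocks within the working day).
Kavya free: 09:00-11:00, 13:00-15:00, 16:00-18:00.
Freya free: 13:00-15:00, 17:00-18:00.
Ugo ∩ Kavya: 13:00-15:00.
Ugo ∩ Kavya ∩ Freya: 13:00-15:00.
So the common availability across everyone is 13:00-15:00.
The last common window of at least 60 minutes is 13:00-15:00; a 60-minute meeting can start as late as 14:00 and still end by 15:00.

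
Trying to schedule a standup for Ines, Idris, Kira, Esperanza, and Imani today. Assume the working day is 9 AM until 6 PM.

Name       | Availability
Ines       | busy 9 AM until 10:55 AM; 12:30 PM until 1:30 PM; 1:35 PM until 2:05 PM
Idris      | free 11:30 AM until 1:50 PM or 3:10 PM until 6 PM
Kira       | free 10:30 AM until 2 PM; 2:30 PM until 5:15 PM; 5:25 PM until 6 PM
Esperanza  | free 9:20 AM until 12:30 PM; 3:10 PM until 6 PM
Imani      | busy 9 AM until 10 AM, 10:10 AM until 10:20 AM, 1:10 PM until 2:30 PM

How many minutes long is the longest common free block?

125

Ines free: 10:55-12:30, 13:30-13:35, 14:05-18:00 (invert busy blocks within the working day).
Idris free: 11:30-13:50, 15:10-18:00.
Kira free: 10:30-14:00, 14:30-17:15, 17:25-18:00.
Esperanza free: 09:20-12:30, 15:10-18:00.
Imani free: 10:00-10:10, 10:20-13:10, 14:30-18:00 (invert busy blocks within the working day).
Ines ∩ Idris: 11:30-12:30, 13:30-13:35, 15:10-18:00.
Ines ∩ Idris ∩ Kira: 11:30-12:30, 13:30-13:35, 15:10-17:15, 17:25-18:00.
Ines ∩ Idris ∩ Kira ∩ Esperanza: 11:30-12:30, 15:10-17:15, 17:25-18:00.
Ines ∩ Idris ∩ Kira ∩ Esperanza ∩ Imani: 11:30-12:30, 15:10-17:15, 17:25-18:00.
So the common availability across everyone is 11:30-12:30, 15:10-17:15, 17:25-18:00.
The longest is 15:10-17:15 at 125 minutes.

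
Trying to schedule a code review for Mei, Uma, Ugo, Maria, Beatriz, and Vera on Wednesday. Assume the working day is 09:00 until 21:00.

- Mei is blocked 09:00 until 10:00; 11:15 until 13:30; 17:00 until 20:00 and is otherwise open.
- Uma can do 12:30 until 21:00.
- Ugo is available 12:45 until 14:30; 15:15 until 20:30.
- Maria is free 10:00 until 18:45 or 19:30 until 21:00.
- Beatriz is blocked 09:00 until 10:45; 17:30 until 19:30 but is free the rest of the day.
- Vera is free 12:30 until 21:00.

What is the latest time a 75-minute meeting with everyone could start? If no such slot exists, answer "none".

15:45

Mei free: 10:00-11:15, 13:30-17:00, 20:00-21:00 (invert busy blocks within the working day).
Uma free: 12:30-21:00.
Ugo free: 12:45-14:30, 15:15-20:30.
Maria free: 10:00-18:45, 19:30-21:00.
Beatriz free: 10:45-17:30, 19:30-21:00 (invert busy blocks within the working day).
Vera free: 12:30-21:00.
Mei ∩ Uma: 13:30-17:00, 20:00-21:00.
Mei ∩ Uma ∩ Ugo: 13:30-14:30, 15:15-17:00, 20:00-20:30.
Mei ∩ Uma ∩ Ugo ∩ Maria: 13:30-14:30, 15:15-17:00, 20:00-20:30.
Mei ∩ Uma ∩ Ugo ∩ Maria ∩ Beatriz: 13:30-14:30, 15:15-17:00, 20:00-20:30.
Mei ∩ Uma ∩ Ugo ∩ Maria ∩ Beatriz ∩ Vera: 13:30-14:30, 15:15-17:00, 20:00-20:30.
Those are the intersection windows.
The last common window of at least 75 minutes is 15:15-17:00; a 75-minute meeting can start as late as 15:45 and still end by 17:00.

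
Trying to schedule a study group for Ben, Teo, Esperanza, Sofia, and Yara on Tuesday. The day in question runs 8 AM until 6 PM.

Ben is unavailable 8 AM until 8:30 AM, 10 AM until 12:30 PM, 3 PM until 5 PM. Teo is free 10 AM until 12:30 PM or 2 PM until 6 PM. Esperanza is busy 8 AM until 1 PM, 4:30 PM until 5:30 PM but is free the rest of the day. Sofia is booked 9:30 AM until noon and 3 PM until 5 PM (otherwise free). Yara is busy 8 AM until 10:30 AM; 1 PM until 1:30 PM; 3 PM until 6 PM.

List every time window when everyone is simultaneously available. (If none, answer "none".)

Ben free: 08:30-10:00, 12:30-15:00, 17:00-18:00 (invert busy blocks within the working day).
Teo free: 10:00-12:30, 14:00-18:00.
Esperanza free: 13:00-16:30, 17:30-18:00 (invert busy blocks within the working day).
Sofia free: 08:00-09:30, 12:00-15:00, 17:00-18:00 (invert busy blocks within the working day).
Yara free: 10:30-13:00, 13:30-15:00 (invert busy blocks within the working day).
Ben ∩ Teo: 14:00-15:00, 17:00-18:00.
Ben ∩ Teo ∩ Esperanza: 14:00-15:00, 17:30-18:00.
Ben ∩ Teo ∩ Esperanza ∩ Sofia: 14:00-15:00, 17:30-18:00.
Ben ∩ Teo ∩ Esperanza ∩ Sofia ∩ Yara: 14:00-15:00.
So the common availability across everyone is 14:00-15:00.

14:00-15:00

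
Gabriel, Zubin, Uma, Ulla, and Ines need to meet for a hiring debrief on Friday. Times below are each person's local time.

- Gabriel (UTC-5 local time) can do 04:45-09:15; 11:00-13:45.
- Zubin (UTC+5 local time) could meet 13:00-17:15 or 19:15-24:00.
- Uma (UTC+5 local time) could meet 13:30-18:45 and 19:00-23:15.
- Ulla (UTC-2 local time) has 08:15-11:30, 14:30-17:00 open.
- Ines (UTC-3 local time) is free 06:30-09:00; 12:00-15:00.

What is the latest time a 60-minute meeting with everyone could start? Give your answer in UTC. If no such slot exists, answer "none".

17:00

Gabriel in UTC: 09:45-14:15, 16:00-18:45 (add 5h to convert from UTC-5).
Zubin in UTC: 08:00-12:15, 14:15-19:00 (subtract 5h to convert from UTC+5).
Uma in UTC: 08:30-13:45, 14:00-18:15 (subtract 5h to convert from UTC+5).
Ulla in UTC: 10:15-13:30, 16:30-19:00 (add 2h to convert from UTC-2).
Ines in UTC: 09:30-12:00, 15:00-18:00 (add 3h to convert from UTC-3).
Gabriel ∩ Zubin: 09:45-12:15, 16:00-18:45.
Gabriel ∩ Zubin ∩ Uma: 09:45-12:15, 16:00-18:15.
Gabriel ∩ Zubin ∩ Uma ∩ Ulla: 10:15-12:15, 16:30-18:15.
Gabriel ∩ Zubin ∩ Uma ∩ Ulla ∩ Ines: 10:15-12:00, 16:30-18:00.
Those are the intersection windows.
The last common window of at least 60 minutes is 16:30-18:00; a 60-minute meeting can start as late as 17:00 and still end by 18:00.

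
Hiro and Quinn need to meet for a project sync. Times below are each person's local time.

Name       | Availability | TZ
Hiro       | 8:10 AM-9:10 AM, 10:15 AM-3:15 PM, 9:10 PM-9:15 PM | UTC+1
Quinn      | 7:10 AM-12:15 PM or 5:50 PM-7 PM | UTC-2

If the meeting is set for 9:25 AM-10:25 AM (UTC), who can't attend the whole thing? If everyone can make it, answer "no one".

no one

Hiro in UTC: 07:10-08:10, 09:15-14:15, 20:10-20:15 (subtract 1h to convert from UTC+1).
Quinn in UTC: 09:10-14:15, 19:50-21:00 (add 2h to convert from UTC-2).
Hiro: free for 09:25-10:25. Quinn: free for 09:25-10:25.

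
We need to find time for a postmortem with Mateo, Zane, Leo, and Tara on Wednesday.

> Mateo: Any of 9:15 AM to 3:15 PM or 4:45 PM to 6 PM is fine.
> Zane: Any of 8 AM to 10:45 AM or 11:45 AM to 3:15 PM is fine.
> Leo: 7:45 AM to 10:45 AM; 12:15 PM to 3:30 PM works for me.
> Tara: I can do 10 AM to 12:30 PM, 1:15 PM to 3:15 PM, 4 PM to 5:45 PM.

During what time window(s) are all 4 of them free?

10:00-10:45, 12:15-12:30, 13:15-15:15

Mateo ∩ Zane: 09:15-10:45, 11:45-15:15.
Mateo ∩ Zane ∩ Leo: 09:15-10:45, 12:15-15:15.
Mateo ∩ Zane ∩ Leo ∩ Tara: 10:00-10:45, 12:15-12:30, 13:15-15:15.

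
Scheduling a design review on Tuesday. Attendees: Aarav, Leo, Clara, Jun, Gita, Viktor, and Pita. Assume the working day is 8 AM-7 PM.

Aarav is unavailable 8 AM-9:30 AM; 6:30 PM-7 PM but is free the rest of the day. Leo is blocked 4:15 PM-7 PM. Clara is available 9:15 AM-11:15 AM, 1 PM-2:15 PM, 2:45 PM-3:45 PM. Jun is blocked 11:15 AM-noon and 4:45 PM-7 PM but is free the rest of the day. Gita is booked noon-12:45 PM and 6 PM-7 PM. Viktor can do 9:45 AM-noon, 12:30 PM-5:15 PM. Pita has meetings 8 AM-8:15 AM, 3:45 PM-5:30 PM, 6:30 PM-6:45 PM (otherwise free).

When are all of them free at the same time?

Aarav free: 09:30-18:30 (invert busy blocks within the working day).
Leo free: 08:00-16:15 (invert busy blocks within the working day).
Clara free: 09:15-11:15, 13:00-14:15, 14:45-15:45.
Jun free: 08:00-11:15, 12:00-16:45 (invert busy blocks within the working day).
Gita free: 08:00-12:00, 12:45-18:00 (invert busy blocks within the working day).
Viktor free: 09:45-12:00, 12:30-17:15.
Pita free: 08:15-15:45, 17:30-18:30, 18:45-19:00 (invert busy blocks within the working day).
Aarav ∩ Leo: 09:30-16:15.
Aarav ∩ Leo ∩ Clara: 09:30-11:15, 13:00-14:15, 14:45-15:45.
Aarav ∩ Leo ∩ Clara ∩ Jun: 09:30-11:15, 13:00-14:15, 14:45-15:45.
Aarav ∩ Leo ∩ Clara ∩ Jun ∩ Gita: 09:30-11:15, 13:00-14:15, 14:45-15:45.
Aarav ∩ Leo ∩ Clara ∩ Jun ∩ Gita ∩ Viktor: 09:45-11:15, 13:00-14:15, 14:45-15:45.
Aarav ∩ Leo ∩ Clara ∩ Jun ∩ Gita ∩ Viktor ∩ Pita: 09:45-11:15, 13:00-14:15, 14:45-15:45.

09:45-11:15, 13:00-14:15, 14:45-15:45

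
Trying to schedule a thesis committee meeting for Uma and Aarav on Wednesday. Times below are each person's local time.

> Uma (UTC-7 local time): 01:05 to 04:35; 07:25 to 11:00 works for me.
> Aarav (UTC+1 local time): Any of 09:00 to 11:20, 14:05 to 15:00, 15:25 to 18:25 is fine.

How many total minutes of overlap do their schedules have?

315

Uma in UTC: 08:05-11:35, 14:25-18:00 (add 7h to convert from UTC-7).
Aarav in UTC: 08:00-10:20, 13:05-14:00, 14:25-17:25 (subtract 1h to convert from UTC+1).
Uma ∩ Aarav: 08:05-10:20, 14:25-17:25.
Those are the intersection windows.
Summing the common windows: 135 + 180 = 315 minutes.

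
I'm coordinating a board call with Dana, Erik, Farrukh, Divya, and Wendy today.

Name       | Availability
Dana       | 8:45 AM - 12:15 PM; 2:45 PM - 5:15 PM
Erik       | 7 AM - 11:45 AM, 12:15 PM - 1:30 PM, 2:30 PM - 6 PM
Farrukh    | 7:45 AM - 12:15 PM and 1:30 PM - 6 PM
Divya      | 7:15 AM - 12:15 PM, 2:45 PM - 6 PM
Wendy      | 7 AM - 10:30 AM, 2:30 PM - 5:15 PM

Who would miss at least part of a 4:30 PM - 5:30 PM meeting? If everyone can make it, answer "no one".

Dana: not fully free for 16:30-17:30. Erik: free for 16:30-17:30. Farrukh: free for 16:30-17:30. Divya: free for 16:30-17:30. Wendy: not fully free for 16:30-17:30.

Dana, Wendy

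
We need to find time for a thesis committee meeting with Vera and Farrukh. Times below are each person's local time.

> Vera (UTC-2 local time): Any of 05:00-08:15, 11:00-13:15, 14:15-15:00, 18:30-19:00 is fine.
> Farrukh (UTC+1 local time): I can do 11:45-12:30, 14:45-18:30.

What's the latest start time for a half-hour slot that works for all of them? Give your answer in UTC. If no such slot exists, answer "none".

16:30

Vera in UTC: 07:00-10:15, 13:00-15:15, 16:15-17:00, 20:30-21:00 (add 2h to convert from UTC-2).
Farrukh in UTC: 10:45-11:30, 13:45-17:30 (subtract 1h to convert from UTC+1).
Vera ∩ Farrukh: 13:45-15:15, 16:15-17:00.
Those are the intersection windows.
The last common window of at least 30 minutes is 16:15-17:00; a 30-minute meeting can start as late as 16:30 and still end by 17:00.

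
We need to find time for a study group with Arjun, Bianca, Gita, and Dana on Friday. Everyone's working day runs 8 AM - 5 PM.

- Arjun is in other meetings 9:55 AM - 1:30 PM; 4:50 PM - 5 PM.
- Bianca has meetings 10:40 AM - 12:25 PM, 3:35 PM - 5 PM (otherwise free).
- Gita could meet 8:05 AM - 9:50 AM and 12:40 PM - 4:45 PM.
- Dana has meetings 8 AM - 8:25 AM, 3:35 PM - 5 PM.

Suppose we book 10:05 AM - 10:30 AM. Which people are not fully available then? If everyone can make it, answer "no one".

Arjun free: 08:00-09:55, 13:30-16:50 (invert busy blocks within the working day).
Bianca free: 08:00-10:40, 12:25-15:35 (invert busy blocks within the working day).
Gita free: 08:05-09:50, 12:40-16:45.
Dana free: 08:25-15:35 (invert busy blocks within the working day).
Arjun: not fully free for 10:05-10:30. Bianca: free for 10:05-10:30. Gita: not fully free for 10:05-10:30. Dana: free for 10:05-10:30.

Arjun, Gita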